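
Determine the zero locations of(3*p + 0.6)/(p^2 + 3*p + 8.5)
Set numerator = 0: 3*p + 0.6 = 0 → Zeros: -0.2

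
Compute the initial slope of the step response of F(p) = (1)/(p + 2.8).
IVT: y'(0⁺) = lim_{p→∞} p²·Y(p) = lim_{p→∞} p·F(p).
deg(num) = 0, deg(den) = 1, relative degree = 1, so p·F(p) → (leading num)/(leading den) = 1/1 = 1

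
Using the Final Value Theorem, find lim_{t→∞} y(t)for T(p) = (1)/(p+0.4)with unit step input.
FVT: lim_{t→∞} y(t) = lim_{p→0} p*Y(p) where Y(p) = T(p)/p.
= lim_{p→0} T(p) = T(0) = num(0)/den(0) = 1/0.4 = 2.5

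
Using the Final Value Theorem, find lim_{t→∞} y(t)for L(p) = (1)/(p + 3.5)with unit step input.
FVT: lim_{t→∞} y(t) = lim_{p→0} p*Y(p) where Y(p) = L(p)/p.
= lim_{p→0} L(p) = L(0) = num(0)/den(0) = 1/3.5 = 0.2857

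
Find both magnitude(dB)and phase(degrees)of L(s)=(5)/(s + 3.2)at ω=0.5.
Substitute s = j*0.5: L(j0.5) = 1.52526 - 0.238322j.
|L| = 20*log₁₀(sqrt(Re²+Im²)) = 3.77 dB.
∠L = atan2(Im, Re) = -8.88°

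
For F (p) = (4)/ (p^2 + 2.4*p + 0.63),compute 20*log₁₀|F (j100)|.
Substitute p = j*100: F(j100) = -0.000399795 - 9.59568e-06j.
|F(j100)| = sqrt(Re² + Im²) = 0.0003999.
20*log₁₀(0.0003999) = -67.96 dB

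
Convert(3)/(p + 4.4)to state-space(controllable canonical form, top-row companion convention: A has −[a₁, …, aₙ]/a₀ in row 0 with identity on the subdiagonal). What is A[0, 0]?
Reachable canonical form for den = p + 4.4: top row of A = -[a₁,a₂,...,aₙ]/a₀, ones on the subdiagonal, zeros elsewhere.
A = [[-4.4]].
A[0,0] = -4.4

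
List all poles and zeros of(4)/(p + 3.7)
Set denominator = 0: p + 3.7 = 0 → Poles: -3.7
Numerator is a nonzero constant (4) → Zeros: none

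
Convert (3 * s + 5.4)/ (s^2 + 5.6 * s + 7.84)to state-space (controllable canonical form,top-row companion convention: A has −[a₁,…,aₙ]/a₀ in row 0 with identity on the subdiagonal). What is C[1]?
Reachable canonical form: C = numerator coefficients (right-aligned, zero-padded to length n).
num = 3*s + 5.4, C = [[3, 5.4]].
C[1] = 5.4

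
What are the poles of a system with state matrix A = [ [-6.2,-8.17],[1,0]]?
Eigenvalues solve det(λI - A) = 0.
Characteristic polynomial: λ^2 + 6.2*λ + 8.17 = 0.
Factor: (λ + 1.9)(λ + 4.3) = 0.
Roots: -1.9, -4.3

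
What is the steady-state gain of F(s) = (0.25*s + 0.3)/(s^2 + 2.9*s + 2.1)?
DC gain = F(0) = num(0)/den(0) = 0.3/2.1 = 0.1429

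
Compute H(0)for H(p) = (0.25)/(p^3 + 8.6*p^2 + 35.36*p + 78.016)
DC gain = H(0) = num(0)/den(0) = 0.25/78.016 = 0.003204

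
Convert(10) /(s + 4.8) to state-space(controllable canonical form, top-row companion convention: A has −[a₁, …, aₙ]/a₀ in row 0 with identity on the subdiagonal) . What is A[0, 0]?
Reachable canonical form for den = s + 4.8: top row of A = -[a₁,a₂,...,aₙ]/a₀, ones on the subdiagonal, zeros elsewhere.
A = [[-4.8]].
A[0,0] = -4.8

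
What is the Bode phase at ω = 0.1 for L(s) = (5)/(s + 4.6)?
Substitute s = j*0.1: L(j0.1) = 1.08644 - 0.0236183j.
∠L(j0.1) = atan2(Im, Re) = atan2(-0.0236183, 1.08644) = -1.25°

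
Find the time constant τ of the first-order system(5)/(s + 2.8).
First-order system: τ = -1/pole. Pole = -2.8. τ = -1/(-2.8) = 0.3571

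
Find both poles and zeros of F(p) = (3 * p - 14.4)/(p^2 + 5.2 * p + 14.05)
Set denominator = 0: p^2 + 5.2*p + 14.05 = 0 → Poles: -2.6 + 2.7j, -2.6 - 2.7j
Set numerator = 0: 3*p - 14.4 = 0 → Zeros: 4.8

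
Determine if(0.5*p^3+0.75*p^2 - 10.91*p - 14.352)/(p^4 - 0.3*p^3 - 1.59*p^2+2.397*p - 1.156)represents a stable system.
Denominator: p^4 - 0.3*p^3 - 1.59*p^2 + 2.397*p - 1.156 = (p - 0.8)(p + 1.7)(p^2 - 1.2*p + 0.85). Poles: -1.7, 0.6 + 0.7j, 0.6 - 0.7j, 0.8. All Re(p)<0: No (unstable)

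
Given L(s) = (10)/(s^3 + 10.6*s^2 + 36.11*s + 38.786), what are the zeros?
Numerator is a nonzero constant (10) → Zeros: none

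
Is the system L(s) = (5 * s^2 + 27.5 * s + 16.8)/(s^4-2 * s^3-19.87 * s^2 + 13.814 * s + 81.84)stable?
Denominator: s^4 - 2*s^3 - 19.87*s^2 + 13.814*s + 81.84 = (s - 4.8)(s + 2.2)(s + 3.1)(s - 2.5). Poles: -2.2, -3.1, 2.5, 4.8. All Re(p)<0: No (unstable)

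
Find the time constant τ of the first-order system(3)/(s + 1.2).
First-order system: τ = -1/pole. Pole = -1.2. τ = -1/(-1.2) = 0.8333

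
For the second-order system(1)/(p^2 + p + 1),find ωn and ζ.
Standard form: ωn²/(p²+2ζωn·p+ωn²).
const=1=ωn² → ωn=1, p coeff=1=2ζωn → ζ=0.5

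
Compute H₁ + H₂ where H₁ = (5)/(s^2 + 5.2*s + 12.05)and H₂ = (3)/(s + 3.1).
Parallel: H = H₁ + H₂ = (n₁·d₂ + n₂·d₁)/(d₁·d₂).
n₁·d₂ = 5*s + 15.5. n₂·d₁ = 3*s^2 + 15.6*s + 36.15. Sum = 3*s^2 + 20.6*s + 51.65. d₁·d₂ = s^3 + 8.3*s^2 + 28.17*s + 37.355.
H(s) = (3*s^2 + 20.6*s + 51.65)/(s^3 + 8.3*s^2 + 28.17*s + 37.355)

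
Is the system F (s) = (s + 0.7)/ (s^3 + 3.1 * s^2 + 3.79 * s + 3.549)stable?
Denominator: s^3 + 3.1*s^2 + 3.79*s + 3.549 = (s + 2.1)(s^2 + s + 1.69). Poles: -0.5 + 1.2j, -0.5 - 1.2j, -2.1. All Re(p)<0: Yes (stable)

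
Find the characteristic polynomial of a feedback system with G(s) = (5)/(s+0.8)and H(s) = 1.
Characteristic poly = G_den * H_den + G_num * H_num = (s + 0.8) + (5) = s + 5.8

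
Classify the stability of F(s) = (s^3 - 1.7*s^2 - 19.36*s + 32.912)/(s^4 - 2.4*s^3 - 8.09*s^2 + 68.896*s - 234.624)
Denominator: s^4 - 2.4*s^3 - 8.09*s^2 + 68.896*s - 234.624 = (s - 3.9)(s + 4.7)(s^2 - 3.2*s + 12.8). Poles: -4.7, 1.6 + 3.2j, 1.6 - 3.2j, 3.9. Unstable (3 pole(s) in RHP)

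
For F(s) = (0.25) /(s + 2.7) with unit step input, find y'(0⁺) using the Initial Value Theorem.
IVT: y'(0⁺) = lim_{s→∞} s²·Y(s) = lim_{s→∞} s·F(s).
deg(num) = 0, deg(den) = 1, relative degree = 1, so s·F(s) → (leading num)/(leading den) = 0.25/1 = 0.25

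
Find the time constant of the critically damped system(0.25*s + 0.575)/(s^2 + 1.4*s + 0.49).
Critically damped (ζ = 1): repeated real pole at -0.7, -0.7. τ = -1/pole = 1.429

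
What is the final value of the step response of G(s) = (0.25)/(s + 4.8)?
FVT: lim_{t→∞} y(t) = lim_{s→0} s*Y(s) where Y(s) = G(s)/s.
= lim_{s→0} G(s) = G(0) = num(0)/den(0) = 0.25/4.8 = 0.05208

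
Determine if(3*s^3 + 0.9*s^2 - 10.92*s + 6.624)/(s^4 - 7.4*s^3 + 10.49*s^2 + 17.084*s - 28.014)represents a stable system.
Denominator: s^4 - 7.4*s^3 + 10.49*s^2 + 17.084*s - 28.014 = (s - 4.6)(s + 1.5)(s - 1.4)(s - 2.9). Poles: -1.5, 1.4, 2.9, 4.6. All Re(p)<0: No (unstable)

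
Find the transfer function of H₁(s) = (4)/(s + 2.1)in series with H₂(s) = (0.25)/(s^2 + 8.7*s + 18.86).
Series: H = H₁ · H₂ = (n₁·n₂)/(d₁·d₂).
Num: n₁·n₂ = 1. Den: d₁·d₂ = s^3 + 10.8*s^2 + 37.13*s + 39.606.
H(s) = (1)/(s^3 + 10.8*s^2 + 37.13*s + 39.606)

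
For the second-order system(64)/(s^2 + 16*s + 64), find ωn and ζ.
Standard form: ωn²/(s²+2ζωn·s+ωn²).
const=64=ωn² → ωn=8, s coeff=16=2ζωn → ζ=1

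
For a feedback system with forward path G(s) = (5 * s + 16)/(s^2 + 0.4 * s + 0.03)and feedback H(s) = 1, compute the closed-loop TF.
Closed-loop T = G/(1+GH).
Numerator: G_num * H_den = 5*s + 16.
Denominator: G_den * H_den + G_num * H_num = (s^2 + 0.4*s + 0.03) + (5*s + 16) = s^2 + 5.4*s + 16.03.
T(s) = (5*s + 16)/(s^2 + 5.4*s + 16.03)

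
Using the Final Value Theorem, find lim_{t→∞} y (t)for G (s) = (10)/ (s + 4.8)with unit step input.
FVT: lim_{t→∞} y(t) = lim_{s→0} s*Y(s) where Y(s) = G(s)/s.
= lim_{s→0} G(s) = G(0) = num(0)/den(0) = 10/4.8 = 2.083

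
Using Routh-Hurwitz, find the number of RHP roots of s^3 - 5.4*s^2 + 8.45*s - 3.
Routh array:
s^3: [1, 8.45]; s^2: [-5.4, -3]; s^1: [7.89444]; s^0: [-3]
First column: [1, -5.4, 7.89444, -3]. Sign changes = RHP roots = 3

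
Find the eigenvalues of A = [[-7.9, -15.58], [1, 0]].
Eigenvalues solve det(λI - A) = 0.
Characteristic polynomial: λ^2 + 7.9*λ + 15.58 = 0.
Factor: (λ + 3.8)(λ + 4.1) = 0.
Roots: -3.8, -4.1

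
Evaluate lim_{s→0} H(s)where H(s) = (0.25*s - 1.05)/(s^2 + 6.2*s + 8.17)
DC gain = H(0) = num(0)/den(0) = -1.05/8.17 = -0.1285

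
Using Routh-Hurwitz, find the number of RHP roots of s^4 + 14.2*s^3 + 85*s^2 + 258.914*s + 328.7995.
Routh array:
s^4: [1, 85, 328.7995]; s^3: [14.2, 258.914]; s^2: [66.7666, 328.7995]; s^1: [188.985]; s^0: [328.7995]
First column: [1, 14.2, 66.7666, 188.985, 328.7995]. Sign changes = RHP roots = 0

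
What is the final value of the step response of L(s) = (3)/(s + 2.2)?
FVT: lim_{t→∞} y(t) = lim_{s→0} s*Y(s) where Y(s) = L(s)/s.
= lim_{s→0} L(s) = L(0) = num(0)/den(0) = 3/2.2 = 1.364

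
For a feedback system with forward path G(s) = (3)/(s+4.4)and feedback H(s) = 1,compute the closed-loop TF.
Closed-loop T = G/(1+GH).
Numerator: G_num * H_den = 3.
Denominator: G_den * H_den + G_num * H_num = (s + 4.4) + (3) = s + 7.4.
T(s) = (3)/(s + 7.4)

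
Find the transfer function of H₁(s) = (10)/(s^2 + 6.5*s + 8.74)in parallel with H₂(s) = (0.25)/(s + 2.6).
Parallel: H = H₁ + H₂ = (n₁·d₂ + n₂·d₁)/(d₁·d₂).
n₁·d₂ = 10*s + 26. n₂·d₁ = 0.25*s^2 + 1.625*s + 2.185. Sum = 0.25*s^2 + 11.625*s + 28.185. d₁·d₂ = s^3 + 9.1*s^2 + 25.64*s + 22.724.
H(s) = (0.25*s^2 + 11.625*s + 28.185)/(s^3 + 9.1*s^2 + 25.64*s + 22.724)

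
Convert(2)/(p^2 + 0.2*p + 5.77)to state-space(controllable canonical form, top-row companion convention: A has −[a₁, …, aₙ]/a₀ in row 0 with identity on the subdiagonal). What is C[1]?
Reachable canonical form: C = numerator coefficients (right-aligned, zero-padded to length n).
num = 2, C = [[0, 2]].
C[1] = 2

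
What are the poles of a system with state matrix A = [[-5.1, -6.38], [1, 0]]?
Eigenvalues solve det(λI - A) = 0.
Characteristic polynomial: λ^2 + 5.1*λ + 6.38 = 0.
Factor: (λ + 2.2)(λ + 2.9) = 0.
Roots: -2.2, -2.9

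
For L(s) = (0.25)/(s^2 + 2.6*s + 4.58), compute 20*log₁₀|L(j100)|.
Substitute s = j*100: L(j100) = -2.49945e-05 - 6.50156e-07j.
|L(j100)| = sqrt(Re² + Im²) = 2.5e-05.
20*log₁₀(2.5e-05) = -92.04 dB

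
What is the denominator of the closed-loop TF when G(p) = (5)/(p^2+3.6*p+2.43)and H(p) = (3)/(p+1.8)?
Characteristic poly = G_den * H_den + G_num * H_num = (p^3 + 5.4*p^2 + 8.91*p + 4.374) + (15) = p^3 + 5.4*p^2 + 8.91*p + 19.374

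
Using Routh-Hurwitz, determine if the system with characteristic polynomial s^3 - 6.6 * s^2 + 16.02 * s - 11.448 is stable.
Routh array:
s^3: [1, 16.02]; s^2: [-6.6, -11.448]; s^1: [14.2855]; s^0: [-11.448]
First column: [1, -6.6, 14.2855, -11.448]. Sign changes = 3.
No, unstable (3 RHP root(s))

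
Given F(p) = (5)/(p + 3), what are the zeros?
Numerator is a nonzero constant (5) → Zeros: none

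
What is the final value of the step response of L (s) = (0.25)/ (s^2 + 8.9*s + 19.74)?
FVT: lim_{t→∞} y(t) = lim_{s→0} s*Y(s) where Y(s) = L(s)/s.
= lim_{s→0} L(s) = L(0) = num(0)/den(0) = 0.25/19.74 = 0.01266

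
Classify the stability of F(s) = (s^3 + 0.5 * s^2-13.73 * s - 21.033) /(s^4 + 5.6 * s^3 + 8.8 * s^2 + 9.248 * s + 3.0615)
Denominator: s^4 + 5.6*s^3 + 8.8*s^2 + 9.248*s + 3.0615 = (s + 3.9)(s + 0.5)(s^2 + 1.2*s + 1.57). Poles: -0.5, -0.6 + 1.1j, -0.6 - 1.1j, -3.9. Stable (all poles in LHP)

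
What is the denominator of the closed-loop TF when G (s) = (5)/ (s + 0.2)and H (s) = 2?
Characteristic poly = G_den * H_den + G_num * H_num = (s + 0.2) + (10) = s + 10.2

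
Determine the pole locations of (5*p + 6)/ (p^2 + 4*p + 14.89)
Set denominator = 0: p^2 + 4*p + 14.89 = 0 → Poles: -2 + 3.3j, -2 - 3.3j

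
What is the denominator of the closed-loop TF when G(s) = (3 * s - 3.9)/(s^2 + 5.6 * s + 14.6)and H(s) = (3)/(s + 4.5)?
Characteristic poly = G_den * H_den + G_num * H_num = (s^3 + 10.1*s^2 + 39.8*s + 65.7) + (9*s - 11.7) = s^3 + 10.1*s^2 + 48.8*s + 54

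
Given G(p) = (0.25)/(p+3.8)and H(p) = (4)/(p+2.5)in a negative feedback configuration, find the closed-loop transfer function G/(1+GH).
Closed-loop T = G/(1+GH).
Numerator: G_num * H_den = 0.25*p + 0.625.
Denominator: G_den * H_den + G_num * H_num = (p^2 + 6.3*p + 9.5) + (1) = p^2 + 6.3*p + 10.5.
T(p) = (0.25*p + 0.625)/(p^2 + 6.3*p + 10.5)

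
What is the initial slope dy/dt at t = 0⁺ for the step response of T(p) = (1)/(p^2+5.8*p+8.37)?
IVT: y'(0⁺) = lim_{p→∞} p²·Y(p) = lim_{p→∞} p·T(p).
deg(num) = 0, deg(den) = 2, relative degree = 2 ≥ 2, so p·T(p) → 0. Initial slope = 0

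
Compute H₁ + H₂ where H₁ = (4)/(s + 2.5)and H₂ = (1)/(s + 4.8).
Parallel: H = H₁ + H₂ = (n₁·d₂ + n₂·d₁)/(d₁·d₂).
n₁·d₂ = 4*s + 19.2. n₂·d₁ = s + 2.5. Sum = 5*s + 21.7. d₁·d₂ = s^2 + 7.3*s + 12.
H(s) = (5*s + 21.7)/(s^2 + 7.3*s + 12)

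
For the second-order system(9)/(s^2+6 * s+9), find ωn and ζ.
Standard form: ωn²/(s²+2ζωn·s+ωn²).
const=9=ωn² → ωn=3, s coeff=6=2ζωn → ζ=1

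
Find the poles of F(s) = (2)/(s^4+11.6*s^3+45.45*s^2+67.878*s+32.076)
Set denominator = 0: s^4 + 11.6*s^3 + 45.45*s^2 + 67.878*s + 32.076 = (s + 4.5)(s + 1.8)(s + 4.4)(s + 0.9) = 0 → Poles: -0.9, -1.8, -4.4, -4.5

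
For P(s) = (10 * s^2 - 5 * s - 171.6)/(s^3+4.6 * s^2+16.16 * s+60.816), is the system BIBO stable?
Denominator: s^3 + 4.6*s^2 + 16.16*s + 60.816 = (s + 4.2)(s^2 + 0.4*s + 14.48). Poles: -0.2 + 3.8j, -0.2 - 3.8j, -4.2. All Re(p)<0: Yes (stable)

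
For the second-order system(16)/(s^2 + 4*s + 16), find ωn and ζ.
Standard form: ωn²/(s²+2ζωn·s+ωn²).
const=16=ωn² → ωn=4, s coeff=4=2ζωn → ζ=0.5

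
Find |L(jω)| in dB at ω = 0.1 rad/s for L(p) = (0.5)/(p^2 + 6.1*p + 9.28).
Substitute p = j*0.1: L(j0.1) = 0.0537049 - 0.00353398j.
|L(j0.1)| = sqrt(Re² + Im²) = 0.05382.
20*log₁₀(0.05382) = -25.38 dB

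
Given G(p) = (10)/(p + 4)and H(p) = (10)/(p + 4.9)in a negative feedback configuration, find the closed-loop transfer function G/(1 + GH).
Closed-loop T = G/(1+GH).
Numerator: G_num * H_den = 10*p + 49.
Denominator: G_den * H_den + G_num * H_num = (p^2 + 8.9*p + 19.6) + (100) = p^2 + 8.9*p + 119.6.
T(p) = (10*p + 49)/(p^2 + 8.9*p + 119.6)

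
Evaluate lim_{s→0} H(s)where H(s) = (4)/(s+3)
DC gain = H(0) = num(0)/den(0) = 4/3 = 1.333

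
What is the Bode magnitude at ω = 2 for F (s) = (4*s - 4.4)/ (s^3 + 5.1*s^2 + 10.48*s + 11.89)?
Substitute s = j*2: F(j2) = 0.587083 - 0.0459935j.
|F(j2)| = sqrt(Re² + Im²) = 0.5889.
20*log₁₀(0.5889) = -4.60 dB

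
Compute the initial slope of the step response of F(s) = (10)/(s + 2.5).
IVT: y'(0⁺) = lim_{s→∞} s²·Y(s) = lim_{s→∞} s·F(s).
deg(num) = 0, deg(den) = 1, relative degree = 1, so s·F(s) → (leading num)/(leading den) = 10/1 = 10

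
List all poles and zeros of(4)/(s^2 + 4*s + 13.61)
Set denominator = 0: s^2 + 4*s + 13.61 = 0 → Poles: -2 + 3.1j, -2 - 3.1j
Numerator is a nonzero constant (4) → Zeros: none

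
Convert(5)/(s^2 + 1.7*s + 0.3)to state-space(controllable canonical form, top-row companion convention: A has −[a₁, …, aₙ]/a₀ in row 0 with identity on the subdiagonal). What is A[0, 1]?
Reachable canonical form for den = s^2 + 1.7*s + 0.3: top row of A = -[a₁,a₂,...,aₙ]/a₀, ones on the subdiagonal, zeros elsewhere.
A = [[-1.7, -0.3], [1, 0]].
A[0,1] = -0.3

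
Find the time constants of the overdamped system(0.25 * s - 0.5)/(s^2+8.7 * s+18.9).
Overdamped: real poles at -4.5, -4.2. τ = -1/pole → τ₁ = 0.2222, τ₂ = 0.2381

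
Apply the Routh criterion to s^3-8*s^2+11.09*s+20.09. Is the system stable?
Routh array:
s^3: [1, 11.09]; s^2: [-8, 20.09]; s^1: [13.60125]; s^0: [20.09]
First column: [1, -8, 13.60125, 20.09]. Sign changes = 2.
No, unstable (2 RHP root(s))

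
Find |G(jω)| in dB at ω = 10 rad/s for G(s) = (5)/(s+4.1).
Substitute s = j*10: G(j10) = 0.175499 - 0.428046j.
|G(j10)| = sqrt(Re² + Im²) = 0.4626.
20*log₁₀(0.4626) = -6.70 dB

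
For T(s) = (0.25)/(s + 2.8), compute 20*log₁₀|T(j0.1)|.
Substitute s = j*0.1: T(j0.1) = 0.089172 - 0.00318471j.
|T(j0.1)| = sqrt(Re² + Im²) = 0.08923.
20*log₁₀(0.08923) = -20.99 dB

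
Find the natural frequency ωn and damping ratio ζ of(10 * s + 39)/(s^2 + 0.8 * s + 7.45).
Underdamped: complex pole -0.4 + 2.7j. ωn = |pole| = 2.729, ζ = -Re(pole)/ωn = 0.1465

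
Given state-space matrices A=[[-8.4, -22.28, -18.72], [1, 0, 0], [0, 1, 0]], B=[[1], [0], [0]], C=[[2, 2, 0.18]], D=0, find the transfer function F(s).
F(s) = C(sI - A)⁻¹B + D.
Characteristic polynomial det(sI - A) = s^3 + 8.4*s^2 + 22.28*s + 18.72.
Numerator from C·adj(sI-A)·B + D·det(sI-A) = 2*s^2 + 2*s + 0.18.
F(s) = (2*s^2 + 2*s + 0.18)/(s^3 + 8.4*s^2 + 22.28*s + 18.72)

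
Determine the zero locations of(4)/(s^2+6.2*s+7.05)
Numerator is a nonzero constant (4) → Zeros: none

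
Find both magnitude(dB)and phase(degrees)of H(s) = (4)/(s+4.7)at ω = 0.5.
Substitute s = j*0.5: H(j0.5) = 0.84154 - 0.0895255j.
|H| = 20*log₁₀(sqrt(Re²+Im²)) = -1.45 dB.
∠H = atan2(Im, Re) = -6.07°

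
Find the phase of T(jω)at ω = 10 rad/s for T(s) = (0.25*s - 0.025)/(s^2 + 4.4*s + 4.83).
Substitute s = j*10: T(j10) = 0.0102225 - 0.0215426j.
∠T(j10) = atan2(Im, Re) = atan2(-0.0215426, 0.0102225) = -64.61°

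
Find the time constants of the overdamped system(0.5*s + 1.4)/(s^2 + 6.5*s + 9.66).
Overdamped: real poles at -4.2, -2.3. τ = -1/pole → τ₁ = 0.2381, τ₂ = 0.4348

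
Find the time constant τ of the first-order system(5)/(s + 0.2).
First-order system: τ = -1/pole. Pole = -0.2. τ = -1/(-0.2) = 5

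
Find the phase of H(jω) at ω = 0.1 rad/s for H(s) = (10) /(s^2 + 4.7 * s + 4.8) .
Substitute s = j*0.1: H(j0.1) = 2.06777 - 0.202892j.
∠H(j0.1) = atan2(Im, Re) = atan2(-0.202892, 2.06777) = -5.60°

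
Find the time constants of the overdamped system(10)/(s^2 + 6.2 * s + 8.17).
Overdamped: real poles at -1.9, -4.3. τ = -1/pole → τ₁ = 0.5263, τ₂ = 0.2326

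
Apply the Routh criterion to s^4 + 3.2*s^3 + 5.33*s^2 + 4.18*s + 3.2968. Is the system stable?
Routh array:
s^4: [1, 5.33, 3.2968]; s^3: [3.2, 4.18]; s^2: [4.02375, 3.2968]; s^1: [1.55813]; s^0: [3.2968]
First column: [1, 3.2, 4.02375, 1.55813, 3.2968]. Sign changes = 0.
Yes, stable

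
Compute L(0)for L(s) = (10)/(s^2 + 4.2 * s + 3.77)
DC gain = L(0) = num(0)/den(0) = 10/3.77 = 2.653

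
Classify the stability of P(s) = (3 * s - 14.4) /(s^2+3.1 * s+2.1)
Denominator: s^2 + 3.1*s + 2.1 = (s + 2.1)(s + 1). Poles: -1, -2.1. Stable (all poles in LHP)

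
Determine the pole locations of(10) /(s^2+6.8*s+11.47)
Set denominator = 0: s^2 + 6.8*s + 11.47 = (s + 3.7)(s + 3.1) = 0 → Poles: -3.1, -3.7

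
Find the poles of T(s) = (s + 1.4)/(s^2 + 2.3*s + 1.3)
Set denominator = 0: s^2 + 2.3*s + 1.3 = (s + 1.3)(s + 1) = 0 → Poles: -1, -1.3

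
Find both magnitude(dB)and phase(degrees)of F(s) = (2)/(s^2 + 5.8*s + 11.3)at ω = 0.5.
Substitute s = j*0.5: F(j0.5) = 0.169332 - 0.0444402j.
|F| = 20*log₁₀(sqrt(Re²+Im²)) = -15.14 dB.
∠F = atan2(Im, Re) = -14.71°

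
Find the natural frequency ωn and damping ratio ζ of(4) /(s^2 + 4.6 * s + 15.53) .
Underdamped: complex pole -2.3 + 3.2j. ωn = |pole| = 3.941, ζ = -Re(pole)/ωn = 0.5836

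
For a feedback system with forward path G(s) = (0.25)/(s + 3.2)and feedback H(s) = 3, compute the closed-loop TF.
Closed-loop T = G/(1+GH).
Numerator: G_num * H_den = 0.25.
Denominator: G_den * H_den + G_num * H_num = (s + 3.2) + (0.75) = s + 3.95.
T(s) = (0.25)/(s + 3.95)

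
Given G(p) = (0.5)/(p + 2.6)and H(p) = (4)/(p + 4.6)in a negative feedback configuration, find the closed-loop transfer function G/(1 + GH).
Closed-loop T = G/(1+GH).
Numerator: G_num * H_den = 0.5*p + 2.3.
Denominator: G_den * H_den + G_num * H_num = (p^2 + 7.2*p + 11.96) + (2) = p^2 + 7.2*p + 13.96.
T(p) = (0.5*p + 2.3)/(p^2 + 7.2*p + 13.96)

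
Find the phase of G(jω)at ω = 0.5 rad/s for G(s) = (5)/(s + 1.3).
Substitute s = j*0.5: G(j0.5) = 3.35052 - 1.28866j.
∠G(j0.5) = atan2(Im, Re) = atan2(-1.28866, 3.35052) = -21.04°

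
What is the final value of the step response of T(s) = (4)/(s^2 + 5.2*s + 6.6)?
FVT: lim_{t→∞} y(t) = lim_{s→0} s*Y(s) where Y(s) = T(s)/s.
= lim_{s→0} T(s) = T(0) = num(0)/den(0) = 4/6.6 = 0.6061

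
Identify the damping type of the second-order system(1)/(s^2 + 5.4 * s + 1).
Standard form: ωn²/(s²+2ζωn·s+ωn²) gives ωn=1, ζ=2.7.
Overdamped (ζ = 2.7 > 1)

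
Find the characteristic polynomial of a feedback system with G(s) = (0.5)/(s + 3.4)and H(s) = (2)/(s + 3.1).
Characteristic poly = G_den * H_den + G_num * H_num = (s^2 + 6.5*s + 10.54) + (1) = s^2 + 6.5*s + 11.54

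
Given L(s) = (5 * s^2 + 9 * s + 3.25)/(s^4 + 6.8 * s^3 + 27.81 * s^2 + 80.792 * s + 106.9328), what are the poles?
Set denominator = 0: s^4 + 6.8*s^3 + 27.81*s^2 + 80.792*s + 106.9328 = (s^2 + 5.6*s + 8.48)(s^2 + 1.2*s + 12.61) = 0 → Poles: -0.6 + 3.5j, -0.6 - 3.5j, -2.8 + 0.8j, -2.8 - 0.8j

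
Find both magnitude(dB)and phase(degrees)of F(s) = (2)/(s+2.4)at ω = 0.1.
Substitute s = j*0.1: F(j0.1) = 0.831889 - 0.034662j.
|F| = 20*log₁₀(sqrt(Re²+Im²)) = -1.59 dB.
∠F = atan2(Im, Re) = -2.39°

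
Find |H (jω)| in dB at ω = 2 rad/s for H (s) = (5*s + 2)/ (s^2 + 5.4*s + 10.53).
Substitute s = j*2: H(j2) = 0.760041 + 0.274358j.
|H(j2)| = sqrt(Re² + Im²) = 0.808.
20*log₁₀(0.808) = -1.85 dB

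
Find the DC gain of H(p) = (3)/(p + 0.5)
DC gain = H(0) = num(0)/den(0) = 3/0.5 = 6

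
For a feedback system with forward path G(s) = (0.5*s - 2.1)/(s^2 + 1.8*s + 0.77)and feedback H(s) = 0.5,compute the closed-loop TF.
Closed-loop T = G/(1+GH).
Numerator: G_num * H_den = 0.5*s - 2.1.
Denominator: G_den * H_den + G_num * H_num = (s^2 + 1.8*s + 0.77) + (0.25*s - 1.05) = s^2 + 2.05*s - 0.28.
T(s) = (0.5*s - 2.1)/(s^2 + 2.05*s - 0.28)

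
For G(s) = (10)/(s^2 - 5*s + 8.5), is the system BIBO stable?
Denominator: s^2 - 5*s + 8.5. Poles: 2.5 + 1.5j, 2.5 - 1.5j. All Re(p)<0: No (unstable)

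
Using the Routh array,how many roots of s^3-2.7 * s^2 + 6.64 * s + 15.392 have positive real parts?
Routh array:
s^3: [1, 6.64]; s^2: [-2.7, 15.392]; s^1: [12.3407]; s^0: [15.392]
First column: [1, -2.7, 12.3407, 15.392]. Sign changes = RHP roots = 2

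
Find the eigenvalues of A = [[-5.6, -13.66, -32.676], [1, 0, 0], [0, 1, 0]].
Eigenvalues solve det(λI - A) = 0.
Characteristic polynomial: λ^3 + 5.6*λ^2 + 13.66*λ + 32.676 = 0.
Factor: (λ + 4.2)(λ^2 + 1.4*λ + 7.78) = 0.
Roots: -0.7 + 2.7j, -0.7 - 2.7j, -4.2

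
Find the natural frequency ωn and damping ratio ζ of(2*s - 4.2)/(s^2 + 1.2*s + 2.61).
Underdamped: complex pole -0.6 + 1.5j. ωn = |pole| = 1.616, ζ = -Re(pole)/ωn = 0.3714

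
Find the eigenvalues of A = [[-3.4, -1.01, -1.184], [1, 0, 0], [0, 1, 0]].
Eigenvalues solve det(λI - A) = 0.
Characteristic polynomial: λ^3 + 3.4*λ^2 + 1.01*λ + 1.184 = 0.
Factor: (λ + 3.2)(λ^2 + 0.2*λ + 0.37) = 0.
Roots: -0.1 + 0.6j, -0.1 - 0.6j, -3.2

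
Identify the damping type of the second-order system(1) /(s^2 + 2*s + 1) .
Standard form: ωn²/(s²+2ζωn·s+ωn²) gives ωn=1, ζ=1.
Critically damped (ζ = 1)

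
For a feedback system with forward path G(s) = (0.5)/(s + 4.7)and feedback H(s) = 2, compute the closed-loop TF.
Closed-loop T = G/(1+GH).
Numerator: G_num * H_den = 0.5.
Denominator: G_den * H_den + G_num * H_num = (s + 4.7) + (1) = s + 5.7.
T(s) = (0.5)/(s + 5.7)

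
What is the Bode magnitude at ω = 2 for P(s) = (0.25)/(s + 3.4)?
Substitute s = j*2: P(j2) = 0.0546272 - 0.0321337j.
|P(j2)| = sqrt(Re² + Im²) = 0.06338.
20*log₁₀(0.06338) = -23.96 dB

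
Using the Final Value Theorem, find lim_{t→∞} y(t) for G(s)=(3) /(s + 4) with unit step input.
FVT: lim_{t→∞} y(t) = lim_{s→0} s*Y(s) where Y(s) = G(s)/s.
= lim_{s→0} G(s) = G(0) = num(0)/den(0) = 3/4 = 0.75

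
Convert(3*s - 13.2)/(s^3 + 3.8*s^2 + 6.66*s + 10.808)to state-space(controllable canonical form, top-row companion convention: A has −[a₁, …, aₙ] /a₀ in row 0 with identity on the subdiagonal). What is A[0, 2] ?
Reachable canonical form for den = s^3 + 3.8*s^2 + 6.66*s + 10.808: top row of A = -[a₁,a₂,...,aₙ]/a₀, ones on the subdiagonal, zeros elsewhere.
A = [[-3.8, -6.66, -10.808], [1, 0, 0], [0, 1, 0]].
A[0,2] = -10.808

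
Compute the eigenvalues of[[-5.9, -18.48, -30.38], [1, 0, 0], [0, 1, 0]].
Eigenvalues solve det(λI - A) = 0.
Characteristic polynomial: λ^3 + 5.9*λ^2 + 18.48*λ + 30.38 = 0.
Factor: (λ + 3.1)(λ^2 + 2.8*λ + 9.8) = 0.
Roots: -1.4 + 2.8j, -1.4 - 2.8j, -3.1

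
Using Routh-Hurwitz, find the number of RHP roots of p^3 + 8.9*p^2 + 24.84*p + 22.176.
Routh array:
p^3: [1, 24.84]; p^2: [8.9, 22.176]; p^1: [22.3483]; p^0: [22.176]
First column: [1, 8.9, 22.3483, 22.176]. Sign changes = RHP roots = 0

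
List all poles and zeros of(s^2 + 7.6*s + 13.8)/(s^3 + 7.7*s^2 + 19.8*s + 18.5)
Set denominator = 0: s^3 + 7.7*s^2 + 19.8*s + 18.5 = (s + 3.7)(s^2 + 4*s + 5) = 0 → Poles: -2 + 1j, -2 - 1j, -3.7
Set numerator = 0: s^2 + 7.6*s + 13.8 = (s + 3)(s + 4.6) = 0 → Zeros: -3, -4.6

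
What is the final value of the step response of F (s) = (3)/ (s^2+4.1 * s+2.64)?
FVT: lim_{t→∞} y(t) = lim_{s→0} s*Y(s) where Y(s) = F(s)/s.
= lim_{s→0} F(s) = F(0) = num(0)/den(0) = 3/2.64 = 1.136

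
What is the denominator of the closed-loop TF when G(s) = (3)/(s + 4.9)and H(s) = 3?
Characteristic poly = G_den * H_den + G_num * H_num = (s + 4.9) + (9) = s + 13.9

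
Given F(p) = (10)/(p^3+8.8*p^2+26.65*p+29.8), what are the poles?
Set denominator = 0: p^3 + 8.8*p^2 + 26.65*p + 29.8 = (p + 4)(p^2 + 4.8*p + 7.45) = 0 → Poles: -2.4 + 1.3j, -2.4 - 1.3j, -4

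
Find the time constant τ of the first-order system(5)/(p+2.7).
First-order system: τ = -1/pole. Pole = -2.7. τ = -1/(-2.7) = 0.3704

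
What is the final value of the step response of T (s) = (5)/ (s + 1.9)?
FVT: lim_{t→∞} y(t) = lim_{s→0} s*Y(s) where Y(s) = T(s)/s.
= lim_{s→0} T(s) = T(0) = num(0)/den(0) = 5/1.9 = 2.632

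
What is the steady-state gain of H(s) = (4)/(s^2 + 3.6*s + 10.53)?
DC gain = H(0) = num(0)/den(0) = 4/10.53 = 0.3799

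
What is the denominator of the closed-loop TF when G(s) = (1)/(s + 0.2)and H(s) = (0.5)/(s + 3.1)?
Characteristic poly = G_den * H_den + G_num * H_num = (s^2 + 3.3*s + 0.62) + (0.5) = s^2 + 3.3*s + 1.12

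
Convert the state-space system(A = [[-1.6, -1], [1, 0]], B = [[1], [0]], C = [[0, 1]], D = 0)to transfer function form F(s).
F(s) = C(sI - A)⁻¹B + D.
Characteristic polynomial det(sI - A) = s^2 + 1.6*s + 1.
Numerator from C·adj(sI-A)·B + D·det(sI-A) = 1.
F(s) = (1)/(s^2 + 1.6*s + 1)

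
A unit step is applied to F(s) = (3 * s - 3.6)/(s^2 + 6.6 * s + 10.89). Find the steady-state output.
FVT: lim_{t→∞} y(t) = lim_{s→0} s*Y(s) where Y(s) = F(s)/s.
= lim_{s→0} F(s) = F(0) = num(0)/den(0) = -3.6/10.89 = -0.3306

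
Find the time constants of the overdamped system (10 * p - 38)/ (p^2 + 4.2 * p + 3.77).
Overdamped: real poles at -2.9, -1.3. τ = -1/pole → τ₁ = 0.3448, τ₂ = 0.7692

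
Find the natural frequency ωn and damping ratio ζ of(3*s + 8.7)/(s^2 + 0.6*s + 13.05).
Underdamped: complex pole -0.3 + 3.6j. ωn = |pole| = 3.612, ζ = -Re(pole)/ωn = 0.08305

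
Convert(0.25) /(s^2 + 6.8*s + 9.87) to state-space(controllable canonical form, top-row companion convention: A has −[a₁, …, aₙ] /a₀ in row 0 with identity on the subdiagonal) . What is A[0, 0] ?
Reachable canonical form for den = s^2 + 6.8*s + 9.87: top row of A = -[a₁,a₂,...,aₙ]/a₀, ones on the subdiagonal, zeros elsewhere.
A = [[-6.8, -9.87], [1, 0]].
A[0,0] = -6.8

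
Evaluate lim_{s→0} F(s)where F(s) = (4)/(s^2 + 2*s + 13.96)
DC gain = F(0) = num(0)/den(0) = 4/13.96 = 0.2865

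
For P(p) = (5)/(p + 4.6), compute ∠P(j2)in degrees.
Substitute p = j*2: P(j2) = 0.914149 - 0.397456j.
∠P(j2) = atan2(Im, Re) = atan2(-0.397456, 0.914149) = -23.50°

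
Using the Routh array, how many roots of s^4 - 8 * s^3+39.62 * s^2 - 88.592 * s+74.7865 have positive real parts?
Routh array:
s^4: [1, 39.62, 74.7865]; s^3: [-8, -88.592]; s^2: [28.546, 74.7865]; s^1: [-67.6331]; s^0: [74.7865]
First column: [1, -8, 28.546, -67.6331, 74.7865]. Sign changes = RHP roots = 4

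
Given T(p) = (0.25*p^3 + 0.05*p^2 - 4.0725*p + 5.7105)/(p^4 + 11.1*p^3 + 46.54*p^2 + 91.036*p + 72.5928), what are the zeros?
Set numerator = 0: 0.25*p^3 + 0.05*p^2 - 4.0725*p + 5.7105 = 0.25*(p - 2.7)(p - 1.8)(p + 4.7) = 0 → Zeros: -4.7, 1.8, 2.7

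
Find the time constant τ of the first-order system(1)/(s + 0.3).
First-order system: τ = -1/pole. Pole = -0.3. τ = -1/(-0.3) = 3.333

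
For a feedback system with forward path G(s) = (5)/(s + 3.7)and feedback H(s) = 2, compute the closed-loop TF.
Closed-loop T = G/(1+GH).
Numerator: G_num * H_den = 5.
Denominator: G_den * H_den + G_num * H_num = (s + 3.7) + (10) = s + 13.7.
T(s) = (5)/(s + 13.7)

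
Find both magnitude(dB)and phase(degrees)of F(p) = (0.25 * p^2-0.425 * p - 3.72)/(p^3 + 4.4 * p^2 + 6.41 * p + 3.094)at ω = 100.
Substitute p = j*100: F(j100) = 0.000152529 - 0.00249861j.
|F| = 20*log₁₀(sqrt(Re²+Im²)) = -52.03 dB.
∠F = atan2(Im, Re) = -86.51°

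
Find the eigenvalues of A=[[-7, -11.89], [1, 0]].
Eigenvalues solve det(λI - A) = 0.
Characteristic polynomial: λ^2 + 7*λ + 11.89 = 0.
Factor: (λ + 4.1)(λ + 2.9) = 0.
Roots: -2.9, -4.1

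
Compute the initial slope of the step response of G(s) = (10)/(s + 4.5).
IVT: y'(0⁺) = lim_{s→∞} s²·Y(s) = lim_{s→∞} s·G(s).
deg(num) = 0, deg(den) = 1, relative degree = 1, so s·G(s) → (leading num)/(leading den) = 10/1 = 10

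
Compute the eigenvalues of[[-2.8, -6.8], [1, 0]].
Eigenvalues solve det(λI - A) = 0.
Characteristic polynomial: λ^2 + 2.8*λ + 6.8 = 0.
Roots: -1.4 + 2.2j, -1.4 - 2.2j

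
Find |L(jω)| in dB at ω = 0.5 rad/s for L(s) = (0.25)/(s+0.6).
Substitute s = j*0.5: L(j0.5) = 0.245902 - 0.204918j.
|L(j0.5)| = sqrt(Re² + Im²) = 0.3201.
20*log₁₀(0.3201) = -9.89 dB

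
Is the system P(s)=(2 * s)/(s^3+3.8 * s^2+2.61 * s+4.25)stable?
Denominator: s^3 + 3.8*s^2 + 2.61*s + 4.25 = (s + 3.4)(s^2 + 0.4*s + 1.25). Poles: -0.2 + 1.1j, -0.2 - 1.1j, -3.4. All Re(p)<0: Yes (stable)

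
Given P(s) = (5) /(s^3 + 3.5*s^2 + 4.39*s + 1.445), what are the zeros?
Numerator is a nonzero constant (5) → Zeros: none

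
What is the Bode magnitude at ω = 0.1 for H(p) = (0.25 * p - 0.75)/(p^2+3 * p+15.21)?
Substitute p = j*0.1: H(j0.1) = -0.0492904 + 0.00261757j.
|H(j0.1)| = sqrt(Re² + Im²) = 0.04936.
20*log₁₀(0.04936) = -26.13 dB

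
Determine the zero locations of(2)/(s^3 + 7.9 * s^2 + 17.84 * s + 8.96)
Numerator is a nonzero constant (2) → Zeros: none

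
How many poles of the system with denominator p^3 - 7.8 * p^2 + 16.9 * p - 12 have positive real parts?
p^3 - 7.8*p^2 + 16.9*p - 12 = (p - 4.8)(p^2 - 3*p + 2.5). Poles: 1.5 + 0.5j, 1.5 - 0.5j, 4.8. RHP poles (Re>0): 3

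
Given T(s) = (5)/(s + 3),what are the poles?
Set denominator = 0: s + 3 = 0 → Poles: -3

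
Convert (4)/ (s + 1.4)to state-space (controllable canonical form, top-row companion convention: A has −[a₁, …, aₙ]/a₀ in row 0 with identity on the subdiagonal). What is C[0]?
Reachable canonical form: C = numerator coefficients (right-aligned, zero-padded to length n).
num = 4, C = [[4]].
C[0] = 4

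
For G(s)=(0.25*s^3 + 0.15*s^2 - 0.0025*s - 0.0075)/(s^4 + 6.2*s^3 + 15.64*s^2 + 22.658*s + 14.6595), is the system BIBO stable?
Denominator: s^4 + 6.2*s^3 + 15.64*s^2 + 22.658*s + 14.6595 = (s + 1.5)(s + 2.9)(s^2 + 1.8*s + 3.37). Poles: -0.9 + 1.6j, -0.9 - 1.6j, -1.5, -2.9. All Re(p)<0: Yes (stable)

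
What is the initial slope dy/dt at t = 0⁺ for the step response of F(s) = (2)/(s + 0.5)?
IVT: y'(0⁺) = lim_{s→∞} s²·Y(s) = lim_{s→∞} s·F(s).
deg(num) = 0, deg(den) = 1, relative degree = 1, so s·F(s) → (leading num)/(leading den) = 2/1 = 2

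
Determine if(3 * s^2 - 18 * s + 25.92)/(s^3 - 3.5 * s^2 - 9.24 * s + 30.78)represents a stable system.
Denominator: s^3 - 3.5*s^2 - 9.24*s + 30.78 = (s - 2.7)(s + 3)(s - 3.8). Poles: -3, 2.7, 3.8. All Re(p)<0: No (unstable)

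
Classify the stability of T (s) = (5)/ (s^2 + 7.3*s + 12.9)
Denominator: s^2 + 7.3*s + 12.9 = (s + 3)(s + 4.3). Poles: -3, -4.3. Stable (all poles in LHP)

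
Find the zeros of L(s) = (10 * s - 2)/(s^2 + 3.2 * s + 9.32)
Set numerator = 0: 10*s - 2 = 0 → Zeros: 0.2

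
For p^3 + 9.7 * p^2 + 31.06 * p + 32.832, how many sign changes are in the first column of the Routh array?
Routh array:
p^3: [1, 31.06]; p^2: [9.7, 32.832]; p^1: [27.6753]; p^0: [32.832]
First column: [1, 9.7, 27.6753, 32.832]. Sign changes = 0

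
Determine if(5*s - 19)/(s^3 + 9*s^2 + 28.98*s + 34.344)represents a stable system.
Denominator: s^3 + 9*s^2 + 28.98*s + 34.344 = (s + 3.6)(s^2 + 5.4*s + 9.54). Poles: -2.7 + 1.5j, -2.7 - 1.5j, -3.6. All Re(p)<0: Yes (stable)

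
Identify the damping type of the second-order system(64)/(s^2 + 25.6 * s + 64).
Standard form: ωn²/(s²+2ζωn·s+ωn²) gives ωn=8, ζ=1.6.
Overdamped (ζ = 1.6 > 1)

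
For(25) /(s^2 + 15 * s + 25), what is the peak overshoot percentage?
Standard form: ωn²/(s²+2ζωn·s+ωn²) → ωn = 5, ζ = 1.5.
ζ ≥ 1, so the response is non-oscillatory: peak overshoot = 0%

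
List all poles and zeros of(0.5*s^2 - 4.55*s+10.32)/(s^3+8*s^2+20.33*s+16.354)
Set denominator = 0: s^3 + 8*s^2 + 20.33*s + 16.354 = (s + 3.7)(s + 1.7)(s + 2.6) = 0 → Poles: -1.7, -2.6, -3.7
Set numerator = 0: 0.5*s^2 - 4.55*s + 10.32 = 0.5*(s - 4.8)(s - 4.3) = 0 → Zeros: 4.3, 4.8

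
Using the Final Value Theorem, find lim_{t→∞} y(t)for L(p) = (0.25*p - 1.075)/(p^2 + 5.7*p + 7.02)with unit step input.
FVT: lim_{t→∞} y(t) = lim_{p→0} p*Y(p) where Y(p) = L(p)/p.
= lim_{p→0} L(p) = L(0) = num(0)/den(0) = -1.075/7.02 = -0.1531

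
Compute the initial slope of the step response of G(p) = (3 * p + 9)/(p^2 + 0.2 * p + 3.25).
IVT: y'(0⁺) = lim_{p→∞} p²·Y(p) = lim_{p→∞} p·G(p).
deg(num) = 1, deg(den) = 2, relative degree = 1, so p·G(p) → (leading num)/(leading den) = 3/1 = 3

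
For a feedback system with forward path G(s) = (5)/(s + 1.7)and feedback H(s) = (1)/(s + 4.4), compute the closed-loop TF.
Closed-loop T = G/(1+GH).
Numerator: G_num * H_den = 5*s + 22.
Denominator: G_den * H_den + G_num * H_num = (s^2 + 6.1*s + 7.48) + (5) = s^2 + 6.1*s + 12.48.
T(s) = (5*s + 22)/(s^2 + 6.1*s + 12.48)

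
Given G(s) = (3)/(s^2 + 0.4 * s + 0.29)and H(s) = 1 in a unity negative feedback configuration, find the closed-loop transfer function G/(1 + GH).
Closed-loop T = G/(1+GH).
Numerator: G_num * H_den = 3.
Denominator: G_den * H_den + G_num * H_num = (s^2 + 0.4*s + 0.29) + (3) = s^2 + 0.4*s + 3.29.
T(s) = (3)/(s^2 + 0.4*s + 3.29)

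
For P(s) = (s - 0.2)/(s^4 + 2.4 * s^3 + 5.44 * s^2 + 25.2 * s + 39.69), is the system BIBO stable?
Denominator: s^4 + 2.4*s^3 + 5.44*s^2 + 25.2*s + 39.69 = (s^2 - 1.8*s + 8.1)(s^2 + 4.2*s + 4.9). Poles: -2.1 + 0.7j, -2.1 - 0.7j, 0.9 + 2.7j, 0.9 - 2.7j. All Re(p)<0: No (unstable)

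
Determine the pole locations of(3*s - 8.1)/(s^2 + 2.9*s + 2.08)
Set denominator = 0: s^2 + 2.9*s + 2.08 = (s + 1.6)(s + 1.3) = 0 → Poles: -1.3, -1.6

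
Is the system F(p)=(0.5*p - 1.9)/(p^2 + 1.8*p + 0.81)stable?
Denominator: p^2 + 1.8*p + 0.81 = (p + 0.9)(p + 0.9). Poles: -0.9, -0.9. All Re(p)<0: Yes (stable)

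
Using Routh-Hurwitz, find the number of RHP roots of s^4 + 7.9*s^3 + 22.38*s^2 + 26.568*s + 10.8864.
Routh array:
s^4: [1, 22.38, 10.8864]; s^3: [7.9, 26.568]; s^2: [19.017, 10.8864]; s^1: [22.0456]; s^0: [10.8864]
First column: [1, 7.9, 19.017, 22.0456, 10.8864]. Sign changes = RHP roots = 0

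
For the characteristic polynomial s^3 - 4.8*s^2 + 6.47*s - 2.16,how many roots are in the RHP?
s^3 - 4.8*s^2 + 6.47*s - 2.16 = (s - 0.5)(s - 1.6)(s - 2.7). Poles: 0.5, 1.6, 2.7. RHP poles (Re>0): 3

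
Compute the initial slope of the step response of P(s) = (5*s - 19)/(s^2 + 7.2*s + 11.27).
IVT: y'(0⁺) = lim_{s→∞} s²·Y(s) = lim_{s→∞} s·P(s).
deg(num) = 1, deg(den) = 2, relative degree = 1, so s·P(s) → (leading num)/(leading den) = 5/1 = 5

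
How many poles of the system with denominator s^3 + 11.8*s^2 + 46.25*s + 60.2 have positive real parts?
s^3 + 11.8*s^2 + 46.25*s + 60.2 = (s + 3.5)(s + 4)(s + 4.3). Poles: -3.5, -4, -4.3. RHP poles (Re>0): 0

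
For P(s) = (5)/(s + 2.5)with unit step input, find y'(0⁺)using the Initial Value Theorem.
IVT: y'(0⁺) = lim_{s→∞} s²·Y(s) = lim_{s→∞} s·P(s).
deg(num) = 0, deg(den) = 1, relative degree = 1, so s·P(s) → (leading num)/(leading den) = 5/1 = 5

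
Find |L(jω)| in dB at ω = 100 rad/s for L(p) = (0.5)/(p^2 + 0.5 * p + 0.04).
Substitute p = j*100: L(j100) = -4.9999e-05 - 2.49996e-07j.
|L(j100)| = sqrt(Re² + Im²) = 5e-05.
20*log₁₀(5e-05) = -86.02 dB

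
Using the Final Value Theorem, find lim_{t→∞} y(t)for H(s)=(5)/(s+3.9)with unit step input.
FVT: lim_{t→∞} y(t) = lim_{s→0} s*Y(s) where Y(s) = H(s)/s.
= lim_{s→0} H(s) = H(0) = num(0)/den(0) = 5/3.9 = 1.282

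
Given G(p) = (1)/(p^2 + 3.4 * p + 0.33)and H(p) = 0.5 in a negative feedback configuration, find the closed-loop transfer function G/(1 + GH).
Closed-loop T = G/(1+GH).
Numerator: G_num * H_den = 1.
Denominator: G_den * H_den + G_num * H_num = (p^2 + 3.4*p + 0.33) + (0.5) = p^2 + 3.4*p + 0.83.
T(p) = (1)/(p^2 + 3.4*p + 0.83)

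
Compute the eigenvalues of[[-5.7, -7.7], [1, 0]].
Eigenvalues solve det(λI - A) = 0.
Characteristic polynomial: λ^2 + 5.7*λ + 7.7 = 0.
Factor: (λ + 3.5)(λ + 2.2) = 0.
Roots: -2.2, -3.5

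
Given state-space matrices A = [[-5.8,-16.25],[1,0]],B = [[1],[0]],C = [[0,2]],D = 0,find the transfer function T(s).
T(s) = C(sI - A)⁻¹B + D.
Characteristic polynomial det(sI - A) = s^2 + 5.8*s + 16.25.
Numerator from C·adj(sI-A)·B + D·det(sI-A) = 2.
T(s) = (2)/(s^2 + 5.8*s + 16.25)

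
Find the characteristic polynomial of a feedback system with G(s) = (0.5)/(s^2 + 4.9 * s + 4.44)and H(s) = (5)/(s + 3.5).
Characteristic poly = G_den * H_den + G_num * H_num = (s^3 + 8.4*s^2 + 21.59*s + 15.54) + (2.5) = s^3 + 8.4*s^2 + 21.59*s + 18.04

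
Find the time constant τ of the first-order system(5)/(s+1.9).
First-order system: τ = -1/pole. Pole = -1.9. τ = -1/(-1.9) = 0.5263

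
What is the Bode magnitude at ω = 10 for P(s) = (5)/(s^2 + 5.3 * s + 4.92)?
Substitute s = j*10: P(j10) = -0.0401208 - 0.0223644j.
|P(j10)| = sqrt(Re² + Im²) = 0.04593.
20*log₁₀(0.04593) = -26.76 dB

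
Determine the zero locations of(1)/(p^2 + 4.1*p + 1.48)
Numerator is a nonzero constant (1) → Zeros: none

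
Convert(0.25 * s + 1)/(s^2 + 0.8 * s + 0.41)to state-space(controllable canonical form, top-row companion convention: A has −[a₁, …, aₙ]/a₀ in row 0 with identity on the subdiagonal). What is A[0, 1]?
Reachable canonical form for den = s^2 + 0.8*s + 0.41: top row of A = -[a₁,a₂,...,aₙ]/a₀, ones on the subdiagonal, zeros elsewhere.
A = [[-0.8, -0.41], [1, 0]].
A[0,1] = -0.41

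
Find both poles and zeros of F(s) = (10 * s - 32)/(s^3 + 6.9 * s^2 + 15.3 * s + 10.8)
Set denominator = 0: s^3 + 6.9*s^2 + 15.3*s + 10.8 = (s + 2.4)(s + 1.5)(s + 3) = 0 → Poles: -1.5, -2.4, -3
Set numerator = 0: 10*s - 32 = 0 → Zeros: 3.2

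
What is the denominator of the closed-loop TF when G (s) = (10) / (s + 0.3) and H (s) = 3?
Characteristic poly = G_den * H_den + G_num * H_num = (s + 0.3) + (30) = s + 30.3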